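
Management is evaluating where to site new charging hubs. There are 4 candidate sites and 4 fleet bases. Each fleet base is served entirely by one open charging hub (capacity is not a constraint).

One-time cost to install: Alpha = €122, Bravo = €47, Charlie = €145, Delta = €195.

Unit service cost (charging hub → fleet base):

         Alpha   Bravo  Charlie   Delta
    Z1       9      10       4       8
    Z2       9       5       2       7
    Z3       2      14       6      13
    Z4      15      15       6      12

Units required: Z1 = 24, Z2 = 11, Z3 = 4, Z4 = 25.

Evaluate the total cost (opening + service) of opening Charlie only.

Each fleet base is assigned to its cheapest site among the open ones.
{Charlie}: Z1→Charlie 4·24=96, Z2→Charlie 2·11=22, Z3→Charlie 6·4=24, Z4→Charlie 6·25=150. Service 292; fixed 145; total 437.

Total cost: 437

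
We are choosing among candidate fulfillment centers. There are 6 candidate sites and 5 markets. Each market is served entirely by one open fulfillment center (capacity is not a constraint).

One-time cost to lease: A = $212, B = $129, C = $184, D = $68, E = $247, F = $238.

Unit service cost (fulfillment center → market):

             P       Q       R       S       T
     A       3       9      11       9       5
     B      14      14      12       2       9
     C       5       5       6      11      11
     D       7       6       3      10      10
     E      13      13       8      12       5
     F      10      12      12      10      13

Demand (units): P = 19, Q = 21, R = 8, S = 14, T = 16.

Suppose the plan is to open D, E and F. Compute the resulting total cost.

Each market is assigned to its cheapest site among the open ones.
{D, E, F}: P→D 7·19=133, Q→D 6·21=126, R→D 3·8=24, S→D 10·14=140, T→E 5·16=80. Service 503; fixed 553; total 1056.

Total cost: 1056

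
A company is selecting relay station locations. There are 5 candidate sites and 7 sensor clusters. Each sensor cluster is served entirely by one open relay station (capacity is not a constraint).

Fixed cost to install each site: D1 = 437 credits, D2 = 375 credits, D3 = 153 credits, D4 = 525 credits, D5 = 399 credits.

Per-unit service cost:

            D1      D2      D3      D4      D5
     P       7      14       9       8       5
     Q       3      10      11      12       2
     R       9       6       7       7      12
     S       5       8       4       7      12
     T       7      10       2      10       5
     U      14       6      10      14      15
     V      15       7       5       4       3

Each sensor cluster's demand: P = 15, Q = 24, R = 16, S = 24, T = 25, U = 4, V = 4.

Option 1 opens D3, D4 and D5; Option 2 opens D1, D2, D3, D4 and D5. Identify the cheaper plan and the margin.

Option 1 is cheaper by 780.

Option 1: {D3, D4, D5}: P→D5 5·15=75, Q→D5 2·24=48, R→D3 7·16=112, S→D3 4·24=96, T→D3 2·25=50, U→D3 10·4=40, V→D5 3·4=12. Service 433; fixed 1077; total 1510.
Option 2: {D1, D2, D3, D4, D5}: P→D5 5·15=75, Q→D5 2·24=48, R→D2 6·16=96, S→D3 4·24=96, T→D3 2·25=50, U→D2 6·4=24, V→D5 3·4=12. Service 401; fixed 1889; total 2290.
Difference: |1510 − 2290| = 780.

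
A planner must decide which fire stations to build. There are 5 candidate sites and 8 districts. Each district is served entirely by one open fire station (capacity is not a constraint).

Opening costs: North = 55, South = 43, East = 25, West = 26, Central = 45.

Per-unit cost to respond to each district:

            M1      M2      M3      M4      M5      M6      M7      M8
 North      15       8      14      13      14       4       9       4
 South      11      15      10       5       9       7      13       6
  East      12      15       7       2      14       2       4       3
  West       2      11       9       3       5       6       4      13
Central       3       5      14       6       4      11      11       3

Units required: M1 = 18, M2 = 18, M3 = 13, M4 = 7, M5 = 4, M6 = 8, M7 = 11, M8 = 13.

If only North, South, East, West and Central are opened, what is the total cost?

Each district is assigned to its cheapest site among the open ones.
{North, South, East, West, Central}: M1→West 2·18=36, M2→Central 5·18=90, M3→East 7·13=91, M4→East 2·7=14, M5→Central 4·4=16, M6→East 2·8=16, M7→East 4·11=44, M8→East 3·13=39. Service 346; fixed 194; total 540.

Total cost: 540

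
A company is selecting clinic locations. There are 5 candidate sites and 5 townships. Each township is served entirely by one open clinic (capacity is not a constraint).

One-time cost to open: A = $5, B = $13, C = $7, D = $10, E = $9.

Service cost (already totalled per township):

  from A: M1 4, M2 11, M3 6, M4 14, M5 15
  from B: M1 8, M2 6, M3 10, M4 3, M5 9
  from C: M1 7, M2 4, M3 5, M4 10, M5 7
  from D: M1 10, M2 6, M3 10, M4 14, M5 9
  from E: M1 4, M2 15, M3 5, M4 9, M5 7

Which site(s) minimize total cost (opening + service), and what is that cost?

Open C only; minimum total cost 40.

For any fixed open set, each township goes to its cheapest open site; total = fixed + service.
{C}: M1→C 7, M2→C 4, M3→C 5, M4→C 10, M5→C 7. Service 33; fixed 7; total 40.
{A, C}: service 30 + fixed 12 = 42
{C, E}: service 29 + fixed 16 = 45
{A, B, C, D, E}: service 23 + fixed 44 = 67
No other subset beats 40.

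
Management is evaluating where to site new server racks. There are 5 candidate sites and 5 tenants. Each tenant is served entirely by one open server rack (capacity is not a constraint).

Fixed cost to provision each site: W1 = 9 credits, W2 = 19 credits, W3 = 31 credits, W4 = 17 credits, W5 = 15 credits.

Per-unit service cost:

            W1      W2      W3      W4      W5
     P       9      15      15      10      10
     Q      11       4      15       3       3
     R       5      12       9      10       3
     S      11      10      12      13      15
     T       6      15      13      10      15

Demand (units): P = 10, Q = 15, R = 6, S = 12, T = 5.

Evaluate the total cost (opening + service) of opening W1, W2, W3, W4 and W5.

Total cost: 394

Each tenant is assigned to its cheapest site among the open ones.
{W1, W2, W3, W4, W5}: P→W1 9·10=90, Q→W4 3·15=45, R→W5 3·6=18, S→W2 10·12=120, T→W1 6·5=30. Service 303; fixed 91; total 394.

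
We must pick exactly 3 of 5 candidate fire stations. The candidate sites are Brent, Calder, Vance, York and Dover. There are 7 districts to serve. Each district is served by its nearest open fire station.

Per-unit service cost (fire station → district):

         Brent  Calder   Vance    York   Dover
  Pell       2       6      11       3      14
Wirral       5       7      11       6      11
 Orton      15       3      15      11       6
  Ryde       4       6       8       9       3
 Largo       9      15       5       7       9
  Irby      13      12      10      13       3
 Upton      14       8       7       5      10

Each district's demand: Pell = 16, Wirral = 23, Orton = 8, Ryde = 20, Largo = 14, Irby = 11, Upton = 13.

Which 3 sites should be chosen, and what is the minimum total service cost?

Choose Brent, Vance and Dover; total service cost 449.

With exactly 3 open, each district uses its cheapest among the chosen.
{Brent, Vance, Dover}: Pell→Brent 2·16=32, Wirral→Brent 5·23=115, Orton→Dover 6·8=48, Ryde→Dover 3·20=60, Largo→Vance 5·14=70, Irby→Dover 3·11=33, Upton→Vance 7·13=91. Service cost 449.
{Brent, York, Dover}: service cost 451
{Vance, York, Dover}: service cost 462
Among all 10 size-3 choices, {Brent, Vance, Dover} is lowest.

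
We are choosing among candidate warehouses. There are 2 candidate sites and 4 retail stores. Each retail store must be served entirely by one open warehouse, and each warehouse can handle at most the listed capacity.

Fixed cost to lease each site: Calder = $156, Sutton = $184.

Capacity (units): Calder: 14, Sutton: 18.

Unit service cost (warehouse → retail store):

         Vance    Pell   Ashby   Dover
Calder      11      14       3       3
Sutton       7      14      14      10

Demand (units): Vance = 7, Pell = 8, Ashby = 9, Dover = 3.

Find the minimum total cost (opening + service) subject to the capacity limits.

Open {Calder, Sutton}: Vance→Sutton 7·7=49, Pell→Sutton 14·8=112, Ashby→Calder 3·9=27, Dover→Calder 3·3=9.
Loads: Calder carries 12/14, Sutton carries 15/18. Service 197; fixed 340; total 537.
Next best feasible plan costs 558.

Minimum total cost: 537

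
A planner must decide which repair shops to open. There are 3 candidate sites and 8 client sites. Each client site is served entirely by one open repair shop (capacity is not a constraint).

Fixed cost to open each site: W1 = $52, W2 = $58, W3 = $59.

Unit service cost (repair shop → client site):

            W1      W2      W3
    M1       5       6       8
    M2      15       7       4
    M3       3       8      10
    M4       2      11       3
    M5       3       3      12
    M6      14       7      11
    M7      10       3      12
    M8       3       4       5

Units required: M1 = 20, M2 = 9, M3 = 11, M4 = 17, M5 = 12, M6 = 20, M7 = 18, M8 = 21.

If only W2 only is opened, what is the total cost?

Each client site is assigned to its cheapest site among the open ones.
{W2}: M1→W2 6·20=120, M2→W2 7·9=63, M3→W2 8·11=88, M4→W2 11·17=187, M5→W2 3·12=36, M6→W2 7·20=140, M7→W2 3·18=54, M8→W2 4·21=84. Service 772; fixed 58; total 830.

Total cost: 830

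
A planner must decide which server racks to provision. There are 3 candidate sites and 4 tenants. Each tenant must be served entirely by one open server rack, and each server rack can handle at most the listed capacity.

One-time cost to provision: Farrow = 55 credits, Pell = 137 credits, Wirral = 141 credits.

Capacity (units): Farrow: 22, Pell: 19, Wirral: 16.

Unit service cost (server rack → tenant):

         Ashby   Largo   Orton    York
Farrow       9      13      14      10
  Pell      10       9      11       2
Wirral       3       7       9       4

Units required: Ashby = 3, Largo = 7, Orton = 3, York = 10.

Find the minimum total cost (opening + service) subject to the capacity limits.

Minimum total cost: 344

Open {Farrow, Pell}: Ashby→Farrow 9·3=27, Largo→Pell 9·7=63, Orton→Farrow 14·3=42, York→Pell 2·10=20.
Loads: Farrow carries 6/22, Pell carries 17/19. Service 152; fixed 192; total 344.
Next best feasible plan costs 363.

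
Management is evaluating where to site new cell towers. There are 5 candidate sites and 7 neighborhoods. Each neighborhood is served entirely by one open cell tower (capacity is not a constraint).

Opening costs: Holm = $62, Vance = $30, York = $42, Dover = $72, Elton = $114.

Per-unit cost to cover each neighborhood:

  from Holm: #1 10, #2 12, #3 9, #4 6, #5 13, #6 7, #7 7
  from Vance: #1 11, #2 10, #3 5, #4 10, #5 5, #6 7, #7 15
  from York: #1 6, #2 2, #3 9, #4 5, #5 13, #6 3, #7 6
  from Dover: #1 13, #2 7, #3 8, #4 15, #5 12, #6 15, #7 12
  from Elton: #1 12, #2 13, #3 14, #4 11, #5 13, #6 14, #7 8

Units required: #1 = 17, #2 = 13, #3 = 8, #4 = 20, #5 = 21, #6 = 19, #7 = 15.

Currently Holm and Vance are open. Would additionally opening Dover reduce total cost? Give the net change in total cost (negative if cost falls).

Current service cost with {Holm, Vance}: 803.
Adding Dover: each neighborhood re-picks its cheapest; new service cost 764, saving 39.
Extra fixed cost: 72. Net change = 72 − 39 = 33.
(Totals: 895 → 928.)

No — net change +33 (cost rises by 33).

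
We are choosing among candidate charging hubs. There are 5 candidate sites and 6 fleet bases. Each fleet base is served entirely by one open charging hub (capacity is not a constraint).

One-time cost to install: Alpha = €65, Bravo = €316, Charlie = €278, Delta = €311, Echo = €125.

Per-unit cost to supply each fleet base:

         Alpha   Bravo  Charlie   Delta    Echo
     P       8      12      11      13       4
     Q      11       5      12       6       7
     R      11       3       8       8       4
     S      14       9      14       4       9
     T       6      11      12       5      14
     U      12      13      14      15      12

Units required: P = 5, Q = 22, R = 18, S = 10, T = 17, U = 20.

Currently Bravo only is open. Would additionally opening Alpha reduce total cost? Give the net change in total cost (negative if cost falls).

Current service cost with {Bravo}: 761.
Adding Alpha: each fleet base re-picks its cheapest; new service cost 636, saving 125.
Extra fixed cost: 65. Net change = 65 − 125 = -60.
(Totals: 1077 → 1017.)

Yes — net change −60 (cost falls by 60).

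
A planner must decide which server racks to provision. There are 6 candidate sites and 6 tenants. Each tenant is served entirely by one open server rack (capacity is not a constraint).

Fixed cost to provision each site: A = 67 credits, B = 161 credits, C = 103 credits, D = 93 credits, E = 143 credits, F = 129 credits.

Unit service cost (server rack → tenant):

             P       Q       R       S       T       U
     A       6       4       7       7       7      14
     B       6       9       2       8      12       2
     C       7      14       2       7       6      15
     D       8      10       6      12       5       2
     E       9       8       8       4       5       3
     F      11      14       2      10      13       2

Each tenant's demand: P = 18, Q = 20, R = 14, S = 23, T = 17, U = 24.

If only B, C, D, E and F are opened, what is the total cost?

Each tenant is assigned to its cheapest site among the open ones.
{B, C, D, E, F}: P→B 6·18=108, Q→E 8·20=160, R→B 2·14=28, S→E 4·23=92, T→D 5·17=85, U→B 2·24=48. Service 521; fixed 629; total 1150.

Total cost: 1150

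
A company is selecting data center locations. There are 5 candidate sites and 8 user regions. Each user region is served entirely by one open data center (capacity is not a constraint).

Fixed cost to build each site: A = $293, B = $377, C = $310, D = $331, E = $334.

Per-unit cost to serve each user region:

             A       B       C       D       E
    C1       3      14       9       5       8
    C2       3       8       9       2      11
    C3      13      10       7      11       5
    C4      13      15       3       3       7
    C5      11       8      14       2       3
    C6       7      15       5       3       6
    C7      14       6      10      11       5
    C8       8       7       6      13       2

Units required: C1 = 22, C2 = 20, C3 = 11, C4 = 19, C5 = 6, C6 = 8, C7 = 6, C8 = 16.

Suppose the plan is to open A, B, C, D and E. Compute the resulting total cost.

Total cost: 1961

Each user region is assigned to its cheapest site among the open ones.
{A, B, C, D, E}: C1→A 3·22=66, C2→D 2·20=40, C3→E 5·11=55, C4→C 3·19=57, C5→D 2·6=12, C6→D 3·8=24, C7→E 5·6=30, C8→E 2·16=32. Service 316; fixed 1645; total 1961.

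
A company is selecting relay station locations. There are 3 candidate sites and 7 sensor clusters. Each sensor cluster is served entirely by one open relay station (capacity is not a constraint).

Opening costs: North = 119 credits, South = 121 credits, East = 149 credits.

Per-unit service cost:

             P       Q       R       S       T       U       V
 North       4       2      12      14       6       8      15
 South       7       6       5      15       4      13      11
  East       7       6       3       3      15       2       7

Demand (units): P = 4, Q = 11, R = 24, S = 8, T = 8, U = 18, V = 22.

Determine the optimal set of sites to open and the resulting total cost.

For any fixed open set, each sensor cluster goes to its cheapest open site; total = fixed + service.
{North, East}: P→North 4·4=16, Q→North 2·11=22, R→East 3·24=72, S→East 3·8=24, T→North 6·8=48, U→East 2·18=36, V→East 7·22=154. Service 372; fixed 268; total 640.
{East}: P→East 7·4=28, Q→East 6·11=66, R→East 3·24=72, S→East 3·8=24, T→East 15·8=120, U→East 2·18=36, V→East 7·22=154. Service 500; fixed 149; total 649.
{South, East}: service 412 + fixed 270 = 682
{North, South, East}: P→North 4·4=16, Q→North 2·11=22, R→East 3·24=72, S→East 3·8=24, T→South 4·8=32, U→East 2·18=36, V→East 7·22=154. Service 356; fixed 389; total 745.
No other subset beats 640.

Open North and East; minimum total cost 640.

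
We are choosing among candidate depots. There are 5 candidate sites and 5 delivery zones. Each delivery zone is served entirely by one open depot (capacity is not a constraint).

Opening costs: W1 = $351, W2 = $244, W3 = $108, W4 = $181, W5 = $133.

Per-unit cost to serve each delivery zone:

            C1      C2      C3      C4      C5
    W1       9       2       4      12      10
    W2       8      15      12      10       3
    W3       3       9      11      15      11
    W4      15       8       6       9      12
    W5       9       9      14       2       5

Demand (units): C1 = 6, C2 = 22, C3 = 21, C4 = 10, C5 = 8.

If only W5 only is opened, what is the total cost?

Each delivery zone is assigned to its cheapest site among the open ones.
{W5}: C1→W5 9·6=54, C2→W5 9·22=198, C3→W5 14·21=294, C4→W5 2·10=20, C5→W5 5·8=40. Service 606; fixed 133; total 739.

Total cost: 739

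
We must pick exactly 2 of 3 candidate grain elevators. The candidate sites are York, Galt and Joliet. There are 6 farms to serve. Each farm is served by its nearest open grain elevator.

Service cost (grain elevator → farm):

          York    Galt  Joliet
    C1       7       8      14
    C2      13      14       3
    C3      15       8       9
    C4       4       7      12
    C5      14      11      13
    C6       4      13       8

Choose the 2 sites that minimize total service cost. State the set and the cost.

Choose York and Joliet; total service cost 40.

With exactly 2 open, each farm uses its cheapest among the chosen.
{York, Joliet}: C1→York 7, C2→Joliet 3, C3→Joliet 9, C4→York 4, C5→Joliet 13, C6→York 4. Service cost 40.
{Galt, Joliet}: service cost 45
{York, Galt}: service cost 47
Among all 3 size-2 choices, {York, Joliet} is lowest.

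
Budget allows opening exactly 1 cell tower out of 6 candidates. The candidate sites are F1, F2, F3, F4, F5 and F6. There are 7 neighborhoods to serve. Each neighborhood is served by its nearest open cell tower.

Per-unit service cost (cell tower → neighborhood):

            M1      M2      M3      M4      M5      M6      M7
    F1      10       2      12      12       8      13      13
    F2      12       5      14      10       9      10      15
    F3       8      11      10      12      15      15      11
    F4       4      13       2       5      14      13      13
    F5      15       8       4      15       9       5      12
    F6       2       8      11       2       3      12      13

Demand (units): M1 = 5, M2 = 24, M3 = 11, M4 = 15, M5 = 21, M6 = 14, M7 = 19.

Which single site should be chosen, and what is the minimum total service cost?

With exactly 1 open, each neighborhood uses its cheapest among the chosen.
{F6}: M1→F6 2·5=10, M2→F6 8·24=192, M3→F6 11·11=121, M4→F6 2·15=30, M5→F6 3·21=63, M6→F6 12·14=168, M7→F6 13·19=247. Service cost 831.
{F1}: service cost 1007
{F5}: service cost 1023
Among all 6 size-1 choices, {F6} is lowest.

Choose F6 only; total service cost 831.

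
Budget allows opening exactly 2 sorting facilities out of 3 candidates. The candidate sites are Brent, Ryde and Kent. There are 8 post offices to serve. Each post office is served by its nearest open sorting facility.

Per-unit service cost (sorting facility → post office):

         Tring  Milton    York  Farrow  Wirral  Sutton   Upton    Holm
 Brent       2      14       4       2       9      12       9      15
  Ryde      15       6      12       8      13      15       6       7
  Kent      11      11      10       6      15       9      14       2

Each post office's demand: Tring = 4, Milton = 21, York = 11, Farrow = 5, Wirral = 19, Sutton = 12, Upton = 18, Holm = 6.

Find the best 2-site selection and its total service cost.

With exactly 2 open, each post office uses its cheapest among the chosen.
{Brent, Ryde}: Tring→Brent 2·4=8, Milton→Ryde 6·21=126, York→Brent 4·11=44, Farrow→Brent 2·5=10, Wirral→Brent 9·19=171, Sutton→Brent 12·12=144, Upton→Ryde 6·18=108, Holm→Ryde 7·6=42. Service cost 653.
{Brent, Kent}: service cost 746
{Ryde, Kent}: service cost 785
Among all 3 size-2 choices, {Brent, Ryde} is lowest.

Choose Brent and Ryde; total service cost 653.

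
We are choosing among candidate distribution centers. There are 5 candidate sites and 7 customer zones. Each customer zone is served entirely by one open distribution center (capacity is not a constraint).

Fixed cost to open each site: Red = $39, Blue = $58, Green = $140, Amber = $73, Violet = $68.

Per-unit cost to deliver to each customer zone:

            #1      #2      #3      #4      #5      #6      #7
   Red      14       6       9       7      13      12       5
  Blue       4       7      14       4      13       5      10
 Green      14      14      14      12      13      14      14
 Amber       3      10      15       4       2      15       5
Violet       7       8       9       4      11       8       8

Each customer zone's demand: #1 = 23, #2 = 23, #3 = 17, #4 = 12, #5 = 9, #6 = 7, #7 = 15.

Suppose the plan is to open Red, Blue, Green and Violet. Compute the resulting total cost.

Each customer zone is assigned to its cheapest site among the open ones.
{Red, Blue, Green, Violet}: #1→Blue 4·23=92, #2→Red 6·23=138, #3→Red 9·17=153, #4→Blue 4·12=48, #5→Violet 11·9=99, #6→Blue 5·7=35, #7→Red 5·15=75. Service 640; fixed 305; total 945.

Total cost: 945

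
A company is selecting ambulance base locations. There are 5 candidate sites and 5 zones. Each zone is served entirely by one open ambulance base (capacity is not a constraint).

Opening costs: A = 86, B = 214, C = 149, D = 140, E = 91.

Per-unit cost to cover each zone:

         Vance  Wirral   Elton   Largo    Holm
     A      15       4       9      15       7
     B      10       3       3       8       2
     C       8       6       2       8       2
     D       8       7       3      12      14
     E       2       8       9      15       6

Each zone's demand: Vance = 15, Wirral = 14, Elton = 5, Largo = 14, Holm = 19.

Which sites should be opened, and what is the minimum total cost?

Open C only; minimum total cost 513.

For any fixed open set, each zone goes to its cheapest open site; total = fixed + service.
{C}: Vance→C 8·15=120, Wirral→C 6·14=84, Elton→C 2·5=10, Largo→C 8·14=112, Holm→C 2·19=38. Service 364; fixed 149; total 513.
{C, E}: Vance→E 2·15=30, Wirral→C 6·14=84, Elton→C 2·5=10, Largo→C 8·14=112, Holm→C 2·19=38. Service 274; fixed 240; total 514.
{B, E}: Vance→E 2·15=30, Wirral→B 3·14=42, Elton→B 3·5=15, Largo→B 8·14=112, Holm→B 2·19=38. Service 237; fixed 305; total 542.
{A, B, C, D, E}: Vance→E 2·15=30, Wirral→B 3·14=42, Elton→C 2·5=10, Largo→B 8·14=112, Holm→B 2·19=38. Service 232; fixed 680; total 912.
No other subset beats 513.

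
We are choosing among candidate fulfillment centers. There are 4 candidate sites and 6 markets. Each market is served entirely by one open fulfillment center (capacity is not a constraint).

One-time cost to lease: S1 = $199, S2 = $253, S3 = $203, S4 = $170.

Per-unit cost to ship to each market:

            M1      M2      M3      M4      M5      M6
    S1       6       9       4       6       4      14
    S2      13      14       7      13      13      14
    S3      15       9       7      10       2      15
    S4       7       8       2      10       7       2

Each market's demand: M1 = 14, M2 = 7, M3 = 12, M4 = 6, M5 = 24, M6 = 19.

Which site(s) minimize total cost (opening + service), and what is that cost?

Open S4 only; minimum total cost 614.

For any fixed open set, each market goes to its cheapest open site; total = fixed + service.
{S4}: M1→S4 7·14=98, M2→S4 8·7=56, M3→S4 2·12=24, M4→S4 10·6=60, M5→S4 7·24=168, M6→S4 2·19=38. Service 444; fixed 170; total 614.
{S3, S4}: M1→S4 7·14=98, M2→S4 8·7=56, M3→S4 2·12=24, M4→S3 10·6=60, M5→S3 2·24=48, M6→S4 2·19=38. Service 324; fixed 373; total 697.
{S1, S4}: service 334 + fixed 369 = 703
{S1, S2, S3, S4}: M1→S1 6·14=84, M2→S4 8·7=56, M3→S4 2·12=24, M4→S1 6·6=36, M5→S3 2·24=48, M6→S4 2·19=38. Service 286; fixed 825; total 1111.
(All 15 nonempty subsets were checked; S4 only is lowest.)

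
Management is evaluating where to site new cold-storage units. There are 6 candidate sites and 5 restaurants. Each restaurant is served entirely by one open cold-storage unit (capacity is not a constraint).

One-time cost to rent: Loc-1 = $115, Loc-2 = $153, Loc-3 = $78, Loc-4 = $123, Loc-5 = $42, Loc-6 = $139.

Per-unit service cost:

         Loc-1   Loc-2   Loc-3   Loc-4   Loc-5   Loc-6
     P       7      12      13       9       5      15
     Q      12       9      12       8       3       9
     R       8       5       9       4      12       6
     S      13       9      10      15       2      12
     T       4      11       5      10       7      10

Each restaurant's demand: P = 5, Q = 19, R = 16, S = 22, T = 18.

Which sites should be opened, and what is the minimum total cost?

Open Loc-3 and Loc-5; minimum total cost 480.

For any fixed open set, each restaurant goes to its cheapest open site; total = fixed + service.
{Loc-3, Loc-5}: P→Loc-5 5·5=25, Q→Loc-5 3·19=57, R→Loc-3 9·16=144, S→Loc-5 2·22=44, T→Loc-3 5·18=90. Service 360; fixed 120; total 480.
{Loc-4, Loc-5}: P→Loc-5 5·5=25, Q→Loc-5 3·19=57, R→Loc-4 4·16=64, S→Loc-5 2·22=44, T→Loc-5 7·18=126. Service 316; fixed 165; total 481.
{Loc-1, Loc-5}: service 326 + fixed 157 = 483
{Loc-1, Loc-2, Loc-3, Loc-4, Loc-5, Loc-6}: P→Loc-5 5·5=25, Q→Loc-5 3·19=57, R→Loc-4 4·16=64, S→Loc-5 2·22=44, T→Loc-1 4·18=72. Service 262; fixed 650; total 912.
No other subset beats 480.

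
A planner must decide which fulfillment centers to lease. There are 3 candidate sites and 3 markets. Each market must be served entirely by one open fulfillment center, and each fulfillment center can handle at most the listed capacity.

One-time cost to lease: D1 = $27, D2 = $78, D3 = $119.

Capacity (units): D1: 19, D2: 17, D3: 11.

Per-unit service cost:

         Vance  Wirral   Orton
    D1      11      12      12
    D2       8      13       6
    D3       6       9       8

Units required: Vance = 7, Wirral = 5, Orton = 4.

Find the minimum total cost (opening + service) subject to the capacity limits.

Open {D1}: Vance→D1 11·7=77, Wirral→D1 12·5=60, Orton→D1 12·4=48.
Loads: D1 carries 16/19. Service 185; fixed 27; total 212.
Next best feasible plan costs 223.

Minimum total cost: 212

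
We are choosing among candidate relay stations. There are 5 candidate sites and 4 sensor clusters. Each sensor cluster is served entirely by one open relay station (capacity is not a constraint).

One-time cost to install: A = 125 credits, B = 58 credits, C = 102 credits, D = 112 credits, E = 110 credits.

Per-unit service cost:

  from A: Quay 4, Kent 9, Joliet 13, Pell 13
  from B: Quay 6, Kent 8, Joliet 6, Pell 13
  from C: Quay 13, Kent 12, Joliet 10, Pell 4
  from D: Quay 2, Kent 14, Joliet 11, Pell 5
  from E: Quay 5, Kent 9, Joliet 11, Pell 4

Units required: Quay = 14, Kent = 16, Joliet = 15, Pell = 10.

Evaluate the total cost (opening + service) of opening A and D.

Each sensor cluster is assigned to its cheapest site among the open ones.
{A, D}: Quay→D 2·14=28, Kent→A 9·16=144, Joliet→D 11·15=165, Pell→D 5·10=50. Service 387; fixed 237; total 624.

Total cost: 624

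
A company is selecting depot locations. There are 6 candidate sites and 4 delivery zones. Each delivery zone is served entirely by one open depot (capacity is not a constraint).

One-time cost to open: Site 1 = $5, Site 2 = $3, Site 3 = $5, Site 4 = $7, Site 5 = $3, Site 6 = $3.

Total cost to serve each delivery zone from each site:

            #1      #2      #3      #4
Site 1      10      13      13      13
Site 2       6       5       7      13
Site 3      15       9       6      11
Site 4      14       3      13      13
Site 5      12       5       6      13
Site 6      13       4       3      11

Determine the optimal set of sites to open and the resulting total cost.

Open Site 2 and Site 6; minimum total cost 30.

For any fixed open set, each delivery zone goes to its cheapest open site; total = fixed + service.
{Site 2, Site 6}: #1→Site 2 6, #2→Site 6 4, #3→Site 6 3, #4→Site 6 11. Service 24; fixed 6; total 30.
{Site 2, Site 5, Site 6}: service 24 + fixed 9 = 33
{Site 2}: #1→Site 2 6, #2→Site 2 5, #3→Site 2 7, #4→Site 2 13. Service 31; fixed 3; total 34.
{Site 1, Site 2, Site 3, Site 4, Site 5, Site 6}: #1→Site 2 6, #2→Site 4 3, #3→Site 6 3, #4→Site 3 11. Service 23; fixed 26; total 49.
No other subset beats 30.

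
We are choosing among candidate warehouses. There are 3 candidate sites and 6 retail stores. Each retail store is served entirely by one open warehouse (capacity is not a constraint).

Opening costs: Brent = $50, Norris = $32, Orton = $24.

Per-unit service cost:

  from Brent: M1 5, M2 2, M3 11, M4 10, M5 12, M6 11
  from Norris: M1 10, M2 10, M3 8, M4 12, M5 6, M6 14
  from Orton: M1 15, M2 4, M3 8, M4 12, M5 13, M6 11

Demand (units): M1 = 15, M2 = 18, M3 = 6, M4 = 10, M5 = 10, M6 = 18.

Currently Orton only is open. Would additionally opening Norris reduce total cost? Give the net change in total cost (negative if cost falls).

Current service cost with {Orton}: 793.
Adding Norris: each retail store re-picks its cheapest; new service cost 648, saving 145.
Extra fixed cost: 32. Net change = 32 − 145 = -113.
(Totals: 817 → 704.)

Yes — net change −113 (cost falls by 113).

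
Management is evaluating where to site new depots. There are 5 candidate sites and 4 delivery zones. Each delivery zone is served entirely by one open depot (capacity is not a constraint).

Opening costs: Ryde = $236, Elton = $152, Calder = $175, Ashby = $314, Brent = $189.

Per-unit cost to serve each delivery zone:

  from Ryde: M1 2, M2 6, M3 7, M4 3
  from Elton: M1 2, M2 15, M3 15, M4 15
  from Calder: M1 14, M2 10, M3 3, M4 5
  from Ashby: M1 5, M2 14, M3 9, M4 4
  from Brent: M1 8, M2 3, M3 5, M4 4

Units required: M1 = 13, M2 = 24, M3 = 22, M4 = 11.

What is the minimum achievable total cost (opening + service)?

For any fixed open set, each delivery zone goes to its cheapest open site; total = fixed + service.
{Brent}: M1→Brent 8·13=104, M2→Brent 3·24=72, M3→Brent 5·22=110, M4→Brent 4·11=44. Service 330; fixed 189; total 519.
{Ryde}: service 357 + fixed 236 = 593
{Elton, Brent}: M1→Elton 2·13=26, M2→Brent 3·24=72, M3→Brent 5·22=110, M4→Brent 4·11=44. Service 252; fixed 341; total 593.
{Ryde, Elton, Calder, Ashby, Brent}: service 197 + fixed 1066 = 1263
No other subset beats 519.

Minimum total cost: 519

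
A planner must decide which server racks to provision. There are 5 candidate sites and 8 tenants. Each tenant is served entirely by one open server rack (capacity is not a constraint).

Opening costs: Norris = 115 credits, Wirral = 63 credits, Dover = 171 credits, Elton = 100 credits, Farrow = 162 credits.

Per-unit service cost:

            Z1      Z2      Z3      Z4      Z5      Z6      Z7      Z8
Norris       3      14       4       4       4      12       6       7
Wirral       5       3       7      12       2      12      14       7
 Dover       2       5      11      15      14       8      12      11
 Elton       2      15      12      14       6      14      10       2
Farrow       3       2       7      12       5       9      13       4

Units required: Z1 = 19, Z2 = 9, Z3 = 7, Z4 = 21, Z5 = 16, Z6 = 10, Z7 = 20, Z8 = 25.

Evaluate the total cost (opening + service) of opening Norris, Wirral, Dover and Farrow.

Total cost: 1011

Each tenant is assigned to its cheapest site among the open ones.
{Norris, Wirral, Dover, Farrow}: Z1→Dover 2·19=38, Z2→Farrow 2·9=18, Z3→Norris 4·7=28, Z4→Norris 4·21=84, Z5→Wirral 2·16=32, Z6→Dover 8·10=80, Z7→Norris 6·20=120, Z8→Farrow 4·25=100. Service 500; fixed 511; total 1011.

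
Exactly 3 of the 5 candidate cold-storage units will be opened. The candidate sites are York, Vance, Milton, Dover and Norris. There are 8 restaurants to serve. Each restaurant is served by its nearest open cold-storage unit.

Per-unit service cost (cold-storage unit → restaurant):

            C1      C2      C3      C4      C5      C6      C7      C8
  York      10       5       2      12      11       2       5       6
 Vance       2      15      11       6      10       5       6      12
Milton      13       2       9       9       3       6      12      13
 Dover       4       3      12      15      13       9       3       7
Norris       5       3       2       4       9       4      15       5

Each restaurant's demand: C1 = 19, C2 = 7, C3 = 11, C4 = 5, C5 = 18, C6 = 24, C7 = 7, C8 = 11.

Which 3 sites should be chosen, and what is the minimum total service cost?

Choose York, Vance and Milton; total service cost 307.

With exactly 3 open, each restaurant uses its cheapest among the chosen.
{York, Vance, Milton}: C1→Vance 2·19=38, C2→Milton 2·7=14, C3→York 2·11=22, C4→Vance 6·5=30, C5→Milton 3·18=54, C6→York 2·24=48, C7→York 5·7=35, C8→York 6·11=66. Service cost 307.
{Vance, Milton, Norris}: service cost 341
{York, Milton, Norris}: service cost 343
Among all 10 size-3 choices, {York, Vance, Milton} is lowest.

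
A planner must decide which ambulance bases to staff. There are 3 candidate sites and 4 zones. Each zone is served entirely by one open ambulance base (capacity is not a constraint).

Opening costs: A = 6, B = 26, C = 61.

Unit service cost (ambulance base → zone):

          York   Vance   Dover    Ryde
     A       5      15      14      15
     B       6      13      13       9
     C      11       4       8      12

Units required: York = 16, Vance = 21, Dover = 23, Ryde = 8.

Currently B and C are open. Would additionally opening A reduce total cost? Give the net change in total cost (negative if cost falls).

Yes — net change −10 (cost falls by 10).

Current service cost with {B, C}: 436.
Adding A: each zone re-picks its cheapest; new service cost 420, saving 16.
Extra fixed cost: 6. Net change = 6 − 16 = -10.
(Totals: 523 → 513.)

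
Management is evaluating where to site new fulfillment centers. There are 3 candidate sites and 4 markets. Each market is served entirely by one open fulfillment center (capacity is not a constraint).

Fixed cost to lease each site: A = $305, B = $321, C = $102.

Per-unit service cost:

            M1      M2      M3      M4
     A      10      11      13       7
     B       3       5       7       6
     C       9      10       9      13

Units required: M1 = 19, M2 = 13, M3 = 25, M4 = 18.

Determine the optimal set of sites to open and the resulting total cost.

For any fixed open set, each market goes to its cheapest open site; total = fixed + service.
{B}: M1→B 3·19=57, M2→B 5·13=65, M3→B 7·25=175, M4→B 6·18=108. Service 405; fixed 321; total 726.
{B, C}: service 405 + fixed 423 = 828
{C}: service 760 + fixed 102 = 862
{A, B, C}: service 405 + fixed 728 = 1133
No other subset beats 726.

Open B only; minimum total cost 726.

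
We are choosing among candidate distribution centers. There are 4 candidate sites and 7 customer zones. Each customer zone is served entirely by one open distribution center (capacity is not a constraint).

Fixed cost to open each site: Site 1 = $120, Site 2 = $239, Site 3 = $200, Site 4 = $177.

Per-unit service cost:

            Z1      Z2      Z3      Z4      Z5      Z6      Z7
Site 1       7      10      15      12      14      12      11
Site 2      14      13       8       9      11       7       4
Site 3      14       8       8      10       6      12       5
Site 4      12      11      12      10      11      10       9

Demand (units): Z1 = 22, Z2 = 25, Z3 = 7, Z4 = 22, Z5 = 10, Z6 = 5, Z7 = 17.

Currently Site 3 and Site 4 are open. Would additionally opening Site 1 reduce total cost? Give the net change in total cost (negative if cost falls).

Current service cost with {Site 3, Site 4}: 935.
Adding Site 1: each customer zone re-picks its cheapest; new service cost 825, saving 110.
Extra fixed cost: 120. Net change = 120 − 110 = 10.
(Totals: 1312 → 1322.)

No — net change +10 (cost rises by 10).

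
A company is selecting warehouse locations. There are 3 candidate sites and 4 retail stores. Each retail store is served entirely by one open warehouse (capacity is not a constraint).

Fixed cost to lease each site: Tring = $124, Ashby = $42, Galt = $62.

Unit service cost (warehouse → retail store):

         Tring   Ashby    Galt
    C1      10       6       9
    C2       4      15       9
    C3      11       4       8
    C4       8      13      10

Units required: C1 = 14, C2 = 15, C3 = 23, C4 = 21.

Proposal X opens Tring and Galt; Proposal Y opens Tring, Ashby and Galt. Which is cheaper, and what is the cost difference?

Proposal Y is cheaper by 92.

Proposal X: {Tring, Galt}: C1→Galt 9·14=126, C2→Tring 4·15=60, C3→Galt 8·23=184, C4→Tring 8·21=168. Service 538; fixed 186; total 724.
Proposal Y: {Tring, Ashby, Galt}: C1→Ashby 6·14=84, C2→Tring 4·15=60, C3→Ashby 4·23=92, C4→Tring 8·21=168. Service 404; fixed 228; total 632.
Difference: |724 − 632| = 92.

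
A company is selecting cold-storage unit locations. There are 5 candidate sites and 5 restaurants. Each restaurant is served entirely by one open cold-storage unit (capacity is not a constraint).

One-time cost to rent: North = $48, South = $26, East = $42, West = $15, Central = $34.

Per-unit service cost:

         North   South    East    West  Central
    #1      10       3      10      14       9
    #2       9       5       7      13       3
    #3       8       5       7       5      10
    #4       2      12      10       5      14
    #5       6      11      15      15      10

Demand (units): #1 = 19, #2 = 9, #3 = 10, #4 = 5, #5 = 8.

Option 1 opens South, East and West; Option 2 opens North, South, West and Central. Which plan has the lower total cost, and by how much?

Option 2 is cheaper by 33.

Option 1: {South, East, West}: #1→South 3·19=57, #2→South 5·9=45, #3→South 5·10=50, #4→West 5·5=25, #5→South 11·8=88. Service 265; fixed 83; total 348.
Option 2: {North, South, West, Central}: #1→South 3·19=57, #2→Central 3·9=27, #3→South 5·10=50, #4→North 2·5=10, #5→North 6·8=48. Service 192; fixed 123; total 315.
Difference: |348 − 315| = 33.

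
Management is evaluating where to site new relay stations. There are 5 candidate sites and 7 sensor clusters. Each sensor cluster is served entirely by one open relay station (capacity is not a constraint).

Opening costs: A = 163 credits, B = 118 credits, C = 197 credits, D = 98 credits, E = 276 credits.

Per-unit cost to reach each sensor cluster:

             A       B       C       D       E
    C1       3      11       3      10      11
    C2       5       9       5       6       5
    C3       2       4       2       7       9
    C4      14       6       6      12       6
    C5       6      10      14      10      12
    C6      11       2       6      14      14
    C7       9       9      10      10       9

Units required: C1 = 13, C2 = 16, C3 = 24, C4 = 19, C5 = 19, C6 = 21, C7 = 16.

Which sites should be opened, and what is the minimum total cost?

Open A and B; minimum total cost 862.

For any fixed open set, each sensor cluster goes to its cheapest open site; total = fixed + service.
{A, B}: C1→A 3·13=39, C2→A 5·16=80, C3→A 2·24=48, C4→B 6·19=114, C5→A 6·19=114, C6→B 2·21=42, C7→A 9·16=144. Service 581; fixed 281; total 862.
{A, B, D}: service 581 + fixed 379 = 960
{B, C}: C1→C 3·13=39, C2→C 5·16=80, C3→C 2·24=48, C4→B 6·19=114, C5→B 10·19=190, C6→B 2·21=42, C7→B 9·16=144. Service 657; fixed 315; total 972.
{A, B, C, D, E}: C1→A 3·13=39, C2→A 5·16=80, C3→A 2·24=48, C4→B 6·19=114, C5→A 6·19=114, C6→B 2·21=42, C7→A 9·16=144. Service 581; fixed 852; total 1433.
No other subset beats 862.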